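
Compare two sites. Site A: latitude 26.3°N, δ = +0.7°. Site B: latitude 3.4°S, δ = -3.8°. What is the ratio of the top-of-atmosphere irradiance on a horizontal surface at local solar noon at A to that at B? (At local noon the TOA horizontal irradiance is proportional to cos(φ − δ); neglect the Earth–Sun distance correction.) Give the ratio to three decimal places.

A: cos θ_z = cos(26.3° − (0.7°)) = 0.9018.
B: cos θ_z = cos(-3.4° − (-3.8°)) = 1.0000.
Ratio A/B = 0.9018 / 1.0000 = 0.9018.

0.902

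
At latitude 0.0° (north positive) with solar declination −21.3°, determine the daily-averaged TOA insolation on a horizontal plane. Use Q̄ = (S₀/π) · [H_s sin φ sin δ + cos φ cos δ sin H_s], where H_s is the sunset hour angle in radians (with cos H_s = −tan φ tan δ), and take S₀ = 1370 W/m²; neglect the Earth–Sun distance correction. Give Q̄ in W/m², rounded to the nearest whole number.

406 W/m²

−tan φ tan δ = −(0.0000)(-0.3899) = 0.0000; H_s = arccos(0.0000) = 90.00°. In radians, H_s = 1.5708.
H_s sin φ sin δ = 1.5708 × 0.0000 × -0.3633 = 0.0000.
cos φ cos δ sin H_s = 1.0000 × 0.9317 × 1.0000 = 0.9317.
Q̄ = (1370/π) × (0.0000 + 0.9317) = 436.08 × 0.9317 = 406.30 W/m².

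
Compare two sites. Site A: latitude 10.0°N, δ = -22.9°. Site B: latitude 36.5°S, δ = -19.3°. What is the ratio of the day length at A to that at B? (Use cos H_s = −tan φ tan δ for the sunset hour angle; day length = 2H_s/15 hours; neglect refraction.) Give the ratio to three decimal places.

A: H_s = arccos(−tan 10.0° · tan -22.9°) = 85.73°, so 2H_s/15 = 11.4307 h.
B: H_s = arccos(−tan -36.5° · tan -19.3°) = 105.02°, so 2H_s/15 = 14.0027 h.
Ratio A/B = 11.4307 / 14.0027 = 0.8163.

0.816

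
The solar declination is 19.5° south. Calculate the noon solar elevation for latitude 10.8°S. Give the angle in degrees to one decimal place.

81.3°

At local solar noon the hour angle is zero, so the elevation is 90° − |φ − δ| = 90° − |-10.8° − (-19.5°)| = 90° − 8.7° = 81.3°.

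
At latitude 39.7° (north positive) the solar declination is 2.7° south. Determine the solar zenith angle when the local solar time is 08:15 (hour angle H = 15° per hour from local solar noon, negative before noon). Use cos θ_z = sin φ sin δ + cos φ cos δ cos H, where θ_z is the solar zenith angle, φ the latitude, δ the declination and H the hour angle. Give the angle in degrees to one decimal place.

66.6°

Hour angle H = 15° × (8.25 − 12) = -56.25°.
cos θ_z = sin(39.7°) sin(-2.7°) + cos(39.7°) cos(-2.7°) cos(-56.25°) = -0.0301 + 0.4270 = 0.3969.
θ_z = arccos(0.3969) = 66.62°.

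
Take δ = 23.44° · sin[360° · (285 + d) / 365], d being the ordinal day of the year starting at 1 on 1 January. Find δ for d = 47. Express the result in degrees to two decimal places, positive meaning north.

-12.61°

360 × (285 + 47) / 365 = 327.452°; sin(327.452°) = -0.5380.
δ = 23.44 × -0.5380 = -12.611° ≈ -12.61°.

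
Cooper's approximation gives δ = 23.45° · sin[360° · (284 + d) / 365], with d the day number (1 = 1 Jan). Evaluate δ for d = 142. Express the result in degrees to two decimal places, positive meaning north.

360 × (284 + 142) / 365 = 420.164°; sin(420.164°) = 0.8675.
δ = 23.45 × 0.8675 = 20.343° ≈ +20.34°.

+20.34°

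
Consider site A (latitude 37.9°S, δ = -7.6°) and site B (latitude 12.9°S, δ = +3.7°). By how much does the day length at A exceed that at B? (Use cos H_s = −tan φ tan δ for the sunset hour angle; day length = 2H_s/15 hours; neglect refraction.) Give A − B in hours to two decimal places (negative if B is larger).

A: H_s = arccos(−tan -37.9° · tan -7.6°) = 95.96°, so 2H_s/15 = 12.7947 h.
B: H_s = arccos(−tan -12.9° · tan 3.7°) = 89.15°, so 2H_s/15 = 11.8867 h.
A − B = 12.7947 − 11.8867 = 0.9080 h.

+0.91 h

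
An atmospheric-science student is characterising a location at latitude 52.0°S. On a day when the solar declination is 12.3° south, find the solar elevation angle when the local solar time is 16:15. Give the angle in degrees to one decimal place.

Hour angle H = 15° × (16.25 − 12) = 63.75°.
cos θ_z = sin φ sin δ + cos φ cos δ cos H = (-0.7880)(-0.2130) + (0.6157)(0.9770)(0.4423) = 0.4339.
θ_z = arccos(0.4339) = 64.28°, so the elevation is 90° − 64.28° = 25.72°.

25.7°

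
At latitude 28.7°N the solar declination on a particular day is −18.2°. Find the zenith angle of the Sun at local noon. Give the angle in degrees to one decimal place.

46.9°

At local solar noon the hour angle is zero, so the zenith angle is |φ − δ| = |28.7° − (-18.2°)| = 46.9°.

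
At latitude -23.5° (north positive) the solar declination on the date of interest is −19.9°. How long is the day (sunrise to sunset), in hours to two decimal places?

−tan φ tan δ = −(-0.4348)(-0.3620) = -0.1574; H_s = arccos(-0.1574) = 99.06°.
Day length = 2 H_s / 15° h⁻¹ = 198.12° / 15 = 13.208 h.

13.21 hours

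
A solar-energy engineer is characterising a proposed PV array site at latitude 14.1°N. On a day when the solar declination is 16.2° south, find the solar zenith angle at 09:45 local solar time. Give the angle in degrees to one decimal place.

45.1°

Hour angle H = 15° × (9.75 − 12) = -33.75°.
cos θ_z = sin(14.1°) sin(-16.2°) + cos(14.1°) cos(-16.2°) cos(-33.75°) = -0.0680 + 0.7744 = 0.7064.
θ_z = arccos(0.7064) = 45.06°.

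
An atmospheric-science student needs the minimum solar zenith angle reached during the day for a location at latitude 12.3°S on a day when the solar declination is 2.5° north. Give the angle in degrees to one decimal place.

14.8°

At local solar noon the hour angle is zero, so the zenith angle is |φ − δ| = |-12.3° − (2.5°)| = 14.8°.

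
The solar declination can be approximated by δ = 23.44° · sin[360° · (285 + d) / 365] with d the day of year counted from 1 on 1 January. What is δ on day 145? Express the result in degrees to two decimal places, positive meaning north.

+21.09°

360 × (285 + 145) / 365 = 424.110°; sin(424.110°) = 0.8996.
δ = 23.44 × 0.8996 = 21.087° ≈ +21.09°.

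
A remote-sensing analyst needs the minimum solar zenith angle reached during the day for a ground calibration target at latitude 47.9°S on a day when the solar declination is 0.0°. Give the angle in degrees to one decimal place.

47.9°

At local solar noon the hour angle is zero, so the zenith angle is |φ − δ| = |-47.9° − (0.0°)| = 47.9°.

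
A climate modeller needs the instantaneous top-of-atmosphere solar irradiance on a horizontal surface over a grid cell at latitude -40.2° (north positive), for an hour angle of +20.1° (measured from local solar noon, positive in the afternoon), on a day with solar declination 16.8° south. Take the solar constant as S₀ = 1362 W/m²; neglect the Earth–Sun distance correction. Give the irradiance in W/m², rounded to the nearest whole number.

1189 W/m²

cos θ_z = sin φ sin δ + cos φ cos δ cos H = (-0.6455)(-0.2890) + (0.7638)(0.9573)(0.9391) = 0.8732.
Top-of-atmosphere irradiance = S₀ cos θ_z = 1362 × 0.8732 = 1189.30 W/m².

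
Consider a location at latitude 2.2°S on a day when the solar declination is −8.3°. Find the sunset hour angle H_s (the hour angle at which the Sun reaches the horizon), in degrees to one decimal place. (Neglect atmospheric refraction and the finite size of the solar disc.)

The sunset hour angle satisfies cos H_s = −tan φ tan δ = -0.0056, giving H_s = 90.32°.

90.3°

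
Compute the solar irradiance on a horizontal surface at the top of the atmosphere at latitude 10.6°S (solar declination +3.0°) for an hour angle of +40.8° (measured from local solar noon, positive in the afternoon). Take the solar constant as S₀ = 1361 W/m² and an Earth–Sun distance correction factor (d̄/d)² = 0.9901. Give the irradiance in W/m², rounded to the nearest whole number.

988 W/m²

cos θ_z = sin(-10.6°) sin(3.0°) + cos(-10.6°) cos(3.0°) cos(40.80°) = -0.0096 + 0.7431 = 0.7335.
Top-of-atmosphere irradiance = S₀ (d̄/d)² cos θ_z = 1361 × 0.9901 × 0.7335 = 988.41 W/m².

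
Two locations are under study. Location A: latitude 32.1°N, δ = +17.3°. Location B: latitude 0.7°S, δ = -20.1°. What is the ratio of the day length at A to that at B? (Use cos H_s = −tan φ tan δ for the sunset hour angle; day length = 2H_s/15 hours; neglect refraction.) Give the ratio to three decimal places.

1.122

A: H_s = arccos(−tan 32.1° · tan 17.3°) = 101.27°, so 2H_s/15 = 13.5027 h.
B: H_s = arccos(−tan -0.7° · tan -20.1°) = 90.26°, so 2H_s/15 = 12.0347 h.
Ratio A/B = 13.5027 / 12.0347 = 1.1220.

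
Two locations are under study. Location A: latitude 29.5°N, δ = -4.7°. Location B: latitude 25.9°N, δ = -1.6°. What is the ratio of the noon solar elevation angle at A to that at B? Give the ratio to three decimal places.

0.893

A: 90° − |29.5 − (-4.7)| = 55.80°.
B: 90° − |25.9 − (-1.6)| = 62.50°.
Ratio A/B = 55.8000 / 62.5000 = 0.8928.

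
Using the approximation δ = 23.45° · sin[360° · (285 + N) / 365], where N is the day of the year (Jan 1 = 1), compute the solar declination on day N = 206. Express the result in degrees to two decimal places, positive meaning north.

360 × (285 + 206) / 365 = 484.274°; sin(484.274°) = 0.8264.
δ = 23.45 × 0.8264 = 19.379° ≈ +19.38°.

+19.38°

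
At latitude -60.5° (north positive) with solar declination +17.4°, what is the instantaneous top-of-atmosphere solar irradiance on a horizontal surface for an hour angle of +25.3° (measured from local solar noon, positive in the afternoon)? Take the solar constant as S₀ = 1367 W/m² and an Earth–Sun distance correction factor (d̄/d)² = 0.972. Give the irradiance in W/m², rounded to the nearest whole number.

cos θ_z = sin(-60.5°) sin(17.4°) + cos(-60.5°) cos(17.4°) cos(25.30°) = -0.2603 + 0.4248 = 0.1645.
Top-of-atmosphere irradiance = S₀ (d̄/d)² cos θ_z = 1367 × 0.972 × 0.1645 = 218.58 W/m².

219 W/m²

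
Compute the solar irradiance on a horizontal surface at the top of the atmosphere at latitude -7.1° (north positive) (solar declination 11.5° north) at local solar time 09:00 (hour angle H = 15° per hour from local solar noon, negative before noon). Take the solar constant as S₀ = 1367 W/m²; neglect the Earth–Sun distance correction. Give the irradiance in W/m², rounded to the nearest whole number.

Hour angle H = 15° × (9 − 12) = -45.00°.
cos θ_z = sin(-7.1°) sin(11.5°) + cos(-7.1°) cos(11.5°) cos(-45.00°) = -0.0246 + 0.6876 = 0.6630.
Top-of-atmosphere irradiance = S₀ cos θ_z = 1367 × 0.6630 = 906.32 W/m².

906 W/m²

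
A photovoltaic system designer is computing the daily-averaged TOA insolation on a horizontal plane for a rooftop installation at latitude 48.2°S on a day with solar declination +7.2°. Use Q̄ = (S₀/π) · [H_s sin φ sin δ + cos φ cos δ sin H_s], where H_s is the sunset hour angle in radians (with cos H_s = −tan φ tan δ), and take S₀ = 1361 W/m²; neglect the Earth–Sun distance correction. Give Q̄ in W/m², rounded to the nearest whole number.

226 W/m²

The sunset hour angle satisfies cos H_s = −tan φ tan δ = 0.1413, giving H_s = 81.88°. In radians, H_s = 1.4291.
H_s sin φ sin δ = 1.4291 × -0.7455 × 0.1253 = -0.1335.
cos φ cos δ sin H_s = 0.6665 × 0.9921 × 0.9900 = 0.6546.
Q̄ = (1361/π) × (-0.1335 + 0.6546) = 433.22 × 0.5211 = 225.75 W/m².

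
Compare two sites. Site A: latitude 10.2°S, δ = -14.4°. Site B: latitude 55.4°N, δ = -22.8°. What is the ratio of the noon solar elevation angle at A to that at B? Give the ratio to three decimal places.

7.271

A: 90° − |-10.2 − (-14.4)| = 85.80°.
B: 90° − |55.4 − (-22.8)| = 11.80°.
Ratio A/B = 85.8000 / 11.8000 = 7.2712.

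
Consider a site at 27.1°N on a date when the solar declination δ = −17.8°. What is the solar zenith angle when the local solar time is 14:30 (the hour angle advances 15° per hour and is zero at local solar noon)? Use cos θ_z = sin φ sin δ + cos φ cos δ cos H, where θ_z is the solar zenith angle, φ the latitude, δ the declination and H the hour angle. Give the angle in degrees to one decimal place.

57.8°

Hour angle H = 15° × (14.5 − 12) = 37.50°.
cos θ_z = sin(27.1°) sin(-17.8°) + cos(27.1°) cos(-17.8°) cos(37.50°) = -0.1393 + 0.6724 = 0.5331.
θ_z = arccos(0.5331) = 57.78°.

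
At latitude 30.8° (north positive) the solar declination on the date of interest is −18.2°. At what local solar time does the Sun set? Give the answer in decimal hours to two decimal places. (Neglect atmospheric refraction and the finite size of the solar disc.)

17.25 h

−tan φ tan δ = −(0.5961)(-0.3288) = 0.1960; H_s = arccos(0.1960) = 78.70°.
Sunset is at 12 + H_s/15 = 12 + 5.247 = 17.247 h local solar time.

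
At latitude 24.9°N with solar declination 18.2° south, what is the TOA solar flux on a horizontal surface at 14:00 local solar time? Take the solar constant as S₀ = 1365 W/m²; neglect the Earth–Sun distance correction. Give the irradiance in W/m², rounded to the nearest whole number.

Hour angle H = 15° × (14 − 12) = 30.00°.
cos θ_z = sin φ sin δ + cos φ cos δ cos H = (0.4210)(-0.3123) + (0.9070)(0.9500)(0.8660) = 0.6147.
Top-of-atmosphere irradiance = S₀ cos θ_z = 1365 × 0.6147 = 839.07 W/m².

839 W/m²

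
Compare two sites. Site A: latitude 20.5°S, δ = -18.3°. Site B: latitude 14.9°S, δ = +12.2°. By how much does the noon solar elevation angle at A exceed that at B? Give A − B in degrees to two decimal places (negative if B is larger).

A: 90° − |-20.5 − (-18.3)| = 87.80°.
B: 90° − |-14.9 − (12.2)| = 62.90°.
A − B = 87.80 − 62.90 = 24.90°.

+24.90°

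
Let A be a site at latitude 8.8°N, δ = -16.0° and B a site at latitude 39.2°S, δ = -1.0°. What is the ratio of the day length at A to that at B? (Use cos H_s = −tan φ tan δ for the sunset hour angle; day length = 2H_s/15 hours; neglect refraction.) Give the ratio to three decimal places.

A: H_s = arccos(−tan 8.8° · tan -16.0°) = 87.46°, so 2H_s/15 = 11.6613 h.
B: H_s = arccos(−tan -39.2° · tan -1.0°) = 90.82°, so 2H_s/15 = 12.1093 h.
Ratio A/B = 11.6613 / 12.1093 = 0.9630.

0.963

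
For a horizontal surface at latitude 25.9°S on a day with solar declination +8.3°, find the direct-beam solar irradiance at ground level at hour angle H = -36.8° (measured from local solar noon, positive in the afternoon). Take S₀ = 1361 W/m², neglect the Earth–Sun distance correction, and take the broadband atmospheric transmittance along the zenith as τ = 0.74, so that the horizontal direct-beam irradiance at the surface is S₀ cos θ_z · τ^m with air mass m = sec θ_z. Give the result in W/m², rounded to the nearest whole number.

556 W/m²

cos θ_z = sin(-25.9°) sin(8.3°) + cos(-25.9°) cos(8.3°) cos(-36.80°) = -0.0631 + 0.7128 = 0.6497.
Air mass m = 1/cos θ_z = 1/0.6497 = 1.539; τ^m = 0.74^1.539 = 0.6291.
Surface direct beam = 1361 × 0.6497 × 0.6291 = 556.28 W/m².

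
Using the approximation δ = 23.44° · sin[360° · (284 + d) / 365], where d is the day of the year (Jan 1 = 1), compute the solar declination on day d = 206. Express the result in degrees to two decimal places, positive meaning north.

+19.59°

360 × (284 + 206) / 365 = 483.288°; sin(483.288°) = 0.8359.
δ = 23.44 × 0.8359 = 19.593° ≈ +19.59°.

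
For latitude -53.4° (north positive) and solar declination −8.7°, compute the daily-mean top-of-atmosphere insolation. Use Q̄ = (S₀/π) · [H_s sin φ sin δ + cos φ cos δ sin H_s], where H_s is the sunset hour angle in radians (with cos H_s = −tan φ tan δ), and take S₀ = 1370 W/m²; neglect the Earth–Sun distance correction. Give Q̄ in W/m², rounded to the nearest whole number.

cos H_s = −tan(-53.4°) · tan(-8.7°) = -0.2060, so H_s = arccos(-0.2060) = 101.89°. In radians, H_s = 1.7783.
H_s sin φ sin δ = 1.7783 × -0.8028 × -0.1513 = 0.2160.
cos φ cos δ sin H_s = 0.5962 × 0.9885 × 0.9785 = 0.5767.
Q̄ = (1370/π) × (0.2160 + 0.5767) = 436.08 × 0.7927 = 345.68 W/m².

346 W/m²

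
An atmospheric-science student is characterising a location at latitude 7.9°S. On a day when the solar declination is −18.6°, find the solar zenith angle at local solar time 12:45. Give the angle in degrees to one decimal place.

15.3°

Hour angle H = 15° × (12.75 − 12) = 11.25°.
cos θ_z = sin φ sin δ + cos φ cos δ cos H = (-0.1374)(-0.3190) + (0.9905)(0.9478)(0.9808) = 0.9646.
θ_z = arccos(0.9646) = 15.29°.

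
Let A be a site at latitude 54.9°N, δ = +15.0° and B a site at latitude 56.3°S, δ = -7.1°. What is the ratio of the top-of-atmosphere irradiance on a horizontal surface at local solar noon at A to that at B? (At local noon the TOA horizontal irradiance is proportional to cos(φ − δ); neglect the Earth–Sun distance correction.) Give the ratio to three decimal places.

A: cos θ_z = cos(54.9° − (15.0°)) = 0.7672.
B: cos θ_z = cos(-56.3° − (-7.1°)) = 0.6534.
Ratio A/B = 0.7672 / 0.6534 = 1.1742.

1.174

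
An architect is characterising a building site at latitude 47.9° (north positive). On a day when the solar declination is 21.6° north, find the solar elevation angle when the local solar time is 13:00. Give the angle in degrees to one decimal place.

61.1°

Hour angle H = 15° × (13 − 12) = 15.00°.
cos θ_z = sin φ sin δ + cos φ cos δ cos H = (0.7420)(0.3681) + (0.6704)(0.9298)(0.9659) = 0.8752.
θ_z = arccos(0.8752) = 28.93°, so the elevation is 90° − 28.93° = 61.07°.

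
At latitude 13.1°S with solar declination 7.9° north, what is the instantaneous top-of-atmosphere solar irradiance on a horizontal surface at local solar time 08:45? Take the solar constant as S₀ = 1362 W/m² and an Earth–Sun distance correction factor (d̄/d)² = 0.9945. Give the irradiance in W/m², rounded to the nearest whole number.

Hour angle H = 15° × (8.75 − 12) = -48.75°.
cos θ_z = sin(-13.1°) sin(7.9°) + cos(-13.1°) cos(7.9°) cos(-48.75°) = -0.0312 + 0.6361 = 0.6049.
Top-of-atmosphere irradiance = S₀ (d̄/d)² cos θ_z = 1362 × 0.9945 × 0.6049 = 819.34 W/m².

819 W/m²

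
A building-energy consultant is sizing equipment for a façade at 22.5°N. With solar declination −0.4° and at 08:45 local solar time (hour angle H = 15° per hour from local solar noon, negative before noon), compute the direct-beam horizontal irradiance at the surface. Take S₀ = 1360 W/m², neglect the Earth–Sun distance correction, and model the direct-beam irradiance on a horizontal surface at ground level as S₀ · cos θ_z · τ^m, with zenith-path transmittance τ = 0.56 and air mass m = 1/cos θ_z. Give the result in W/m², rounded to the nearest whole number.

317 W/m²

Hour angle H = 15° × (8.75 − 12) = -48.75°.
cos θ_z = sin(22.5°) sin(-0.4°) + cos(22.5°) cos(-0.4°) cos(-48.75°) = -0.0027 + 0.6091 = 0.6064.
Air mass m = 1/cos θ_z = 1/0.6064 = 1.649; τ^m = 0.56^1.649 = 0.3844.
Surface direct beam = 1360 × 0.6064 × 0.3844 = 317.02 W/m².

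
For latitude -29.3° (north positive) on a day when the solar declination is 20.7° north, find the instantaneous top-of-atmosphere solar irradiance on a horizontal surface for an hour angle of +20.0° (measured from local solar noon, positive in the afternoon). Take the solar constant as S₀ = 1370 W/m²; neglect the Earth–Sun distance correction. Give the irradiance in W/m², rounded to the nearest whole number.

813 W/m²

With φ = -29.3°, δ = 20.7°, H = 20.00°: sin φ sin δ = -0.1730, cos φ cos δ cos H = 0.7666, so cos θ_z = 0.5936.
Top-of-atmosphere irradiance = S₀ cos θ_z = 1370 × 0.5936 = 813.23 W/m².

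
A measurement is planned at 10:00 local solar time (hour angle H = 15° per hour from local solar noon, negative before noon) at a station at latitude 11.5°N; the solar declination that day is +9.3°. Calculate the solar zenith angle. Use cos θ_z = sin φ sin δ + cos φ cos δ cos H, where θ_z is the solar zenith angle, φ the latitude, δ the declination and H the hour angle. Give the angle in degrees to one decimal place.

Hour angle H = 15° × (10 − 12) = -30.00°.
With φ = 11.5°, δ = 9.3°, H = -30.00°: sin φ sin δ = 0.0322, cos φ cos δ cos H = 0.8375, so cos θ_z = 0.8697.
θ_z = arccos(0.8697) = 29.58°.

29.6°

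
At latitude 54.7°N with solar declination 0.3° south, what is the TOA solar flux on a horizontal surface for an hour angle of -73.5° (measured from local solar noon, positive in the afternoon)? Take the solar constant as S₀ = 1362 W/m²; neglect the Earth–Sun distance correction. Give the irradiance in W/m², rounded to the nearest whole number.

218 W/m²

With φ = 54.7°, δ = -0.3°, H = -73.50°: sin φ sin δ = -0.0043, cos φ cos δ cos H = 0.1641, so cos θ_z = 0.1598.
Top-of-atmosphere irradiance = S₀ cos θ_z = 1362 × 0.1598 = 217.65 W/m².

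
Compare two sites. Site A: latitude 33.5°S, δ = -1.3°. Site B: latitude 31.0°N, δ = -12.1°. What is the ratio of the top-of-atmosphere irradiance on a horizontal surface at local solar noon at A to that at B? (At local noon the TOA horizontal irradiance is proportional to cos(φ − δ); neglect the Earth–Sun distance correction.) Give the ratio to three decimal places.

1.159

A: cos θ_z = cos(-33.5° − (-1.3°)) = 0.8462.
B: cos θ_z = cos(31.0° − (-12.1°)) = 0.7302.
Ratio A/B = 0.8462 / 0.7302 = 1.1589.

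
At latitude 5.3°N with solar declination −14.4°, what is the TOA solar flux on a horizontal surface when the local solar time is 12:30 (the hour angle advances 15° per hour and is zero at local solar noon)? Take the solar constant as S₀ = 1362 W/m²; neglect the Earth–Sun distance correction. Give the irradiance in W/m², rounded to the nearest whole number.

1271 W/m²

Hour angle H = 15° × (12.5 − 12) = 7.50°.
cos θ_z = sin(5.3°) sin(-14.4°) + cos(5.3°) cos(-14.4°) cos(7.50°) = -0.0230 + 0.9562 = 0.9332.
Top-of-atmosphere irradiance = S₀ cos θ_z = 1362 × 0.9332 = 1271.02 W/m².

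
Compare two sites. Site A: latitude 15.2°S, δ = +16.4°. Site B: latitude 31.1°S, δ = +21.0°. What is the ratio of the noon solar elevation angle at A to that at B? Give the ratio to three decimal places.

A: 90° − |-15.2 − (16.4)| = 58.40°.
B: 90° − |-31.1 − (21.0)| = 37.90°.
Ratio A/B = 58.4000 / 37.9000 = 1.5409.

1.541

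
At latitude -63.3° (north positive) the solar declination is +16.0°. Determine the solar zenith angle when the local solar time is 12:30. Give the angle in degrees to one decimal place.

79.5°

Hour angle H = 15° × (12.5 − 12) = 7.50°.
With φ = -63.3°, δ = 16.0°, H = 7.50°: sin φ sin δ = -0.2462, cos φ cos δ cos H = 0.4282, so cos θ_z = 0.1820.
θ_z = arccos(0.1820) = 79.51°.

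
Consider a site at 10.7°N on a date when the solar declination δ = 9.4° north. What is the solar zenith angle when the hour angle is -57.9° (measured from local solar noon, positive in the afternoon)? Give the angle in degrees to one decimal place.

56.9°

cos θ_z = sin φ sin δ + cos φ cos δ cos H = (0.1857)(0.1633) + (0.9826)(0.9866)(0.5314) = 0.5455.
θ_z = arccos(0.5455) = 56.94°.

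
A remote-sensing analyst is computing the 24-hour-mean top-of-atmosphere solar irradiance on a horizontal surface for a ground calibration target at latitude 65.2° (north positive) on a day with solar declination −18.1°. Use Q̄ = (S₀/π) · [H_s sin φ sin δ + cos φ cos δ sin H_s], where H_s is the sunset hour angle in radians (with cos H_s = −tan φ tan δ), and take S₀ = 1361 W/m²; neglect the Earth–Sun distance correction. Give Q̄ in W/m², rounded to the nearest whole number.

26 W/m²

The sunset hour angle satisfies cos H_s = −tan φ tan δ = 0.7074, giving H_s = 44.98°. In radians, H_s = 0.7850.
H_s sin φ sin δ = 0.7850 × 0.9078 × -0.3107 = -0.2214.
cos φ cos δ sin H_s = 0.4195 × 0.9505 × 0.7068 = 0.2818.
Q̄ = (1361/π) × (-0.2214 + 0.2818) = 433.22 × 0.0604 = 26.17 W/m².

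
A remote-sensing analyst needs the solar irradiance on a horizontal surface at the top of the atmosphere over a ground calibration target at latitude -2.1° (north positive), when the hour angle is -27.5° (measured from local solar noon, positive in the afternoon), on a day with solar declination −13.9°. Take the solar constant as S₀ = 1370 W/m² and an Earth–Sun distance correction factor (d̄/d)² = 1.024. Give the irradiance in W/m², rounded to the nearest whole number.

1219 W/m²

cos θ_z = sin φ sin δ + cos φ cos δ cos H = (-0.0366)(-0.2402) + (0.9993)(0.9707)(0.8870) = 0.8692.
Top-of-atmosphere irradiance = S₀ (d̄/d)² cos θ_z = 1370 × 1.024 × 0.8692 = 1219.38 W/m².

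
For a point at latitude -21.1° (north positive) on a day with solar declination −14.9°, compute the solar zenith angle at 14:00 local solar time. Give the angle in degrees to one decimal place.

Hour angle H = 15° × (14 − 12) = 30.00°.
cos θ_z = sin φ sin δ + cos φ cos δ cos H = (-0.3600)(-0.2571) + (0.9330)(0.9664)(0.8660) = 0.8734.
θ_z = arccos(0.8734) = 29.14°.

29.1°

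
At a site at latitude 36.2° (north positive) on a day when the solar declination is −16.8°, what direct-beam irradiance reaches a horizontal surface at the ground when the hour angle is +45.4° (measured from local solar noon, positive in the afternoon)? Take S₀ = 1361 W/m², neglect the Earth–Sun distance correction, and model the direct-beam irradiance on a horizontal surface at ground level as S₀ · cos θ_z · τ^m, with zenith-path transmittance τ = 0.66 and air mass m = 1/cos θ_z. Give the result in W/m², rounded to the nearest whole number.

165 W/m²

With φ = 36.2°, δ = -16.8°, H = 45.40°: sin φ sin δ = -0.1707, cos φ cos δ cos H = 0.5424, so cos θ_z = 0.3717.
Air mass m = 1/cos θ_z = 1/0.3717 = 2.690; τ^m = 0.66^2.690 = 0.3270.
Surface direct beam = 1361 × 0.3717 × 0.3270 = 165.42 W/m².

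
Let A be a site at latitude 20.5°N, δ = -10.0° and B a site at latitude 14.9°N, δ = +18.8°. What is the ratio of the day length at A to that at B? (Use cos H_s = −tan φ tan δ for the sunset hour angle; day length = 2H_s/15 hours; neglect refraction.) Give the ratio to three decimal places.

0.906

A: H_s = arccos(−tan 20.5° · tan -10.0°) = 86.22°, so 2H_s/15 = 11.4960 h.
B: H_s = arccos(−tan 14.9° · tan 18.8°) = 95.20°, so 2H_s/15 = 12.6933 h.
Ratio A/B = 11.4960 / 12.6933 = 0.9057.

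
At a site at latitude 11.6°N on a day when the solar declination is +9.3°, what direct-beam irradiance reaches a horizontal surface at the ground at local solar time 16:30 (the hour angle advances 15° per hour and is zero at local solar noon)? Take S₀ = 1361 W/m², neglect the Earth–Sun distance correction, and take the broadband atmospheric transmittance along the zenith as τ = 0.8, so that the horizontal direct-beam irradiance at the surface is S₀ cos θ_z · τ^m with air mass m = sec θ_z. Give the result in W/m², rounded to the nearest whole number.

315 W/m²

Hour angle H = 15° × (16.5 − 12) = 67.50°.
With φ = 11.6°, δ = 9.3°, H = 67.50°: sin φ sin δ = 0.0325, cos φ cos δ cos H = 0.3699, so cos θ_z = 0.4024.
Air mass m = 1/cos θ_z = 1/0.4024 = 2.485; τ^m = 0.8^2.485 = 0.5744.
Surface direct beam = 1361 × 0.4024 × 0.5744 = 314.58 W/m².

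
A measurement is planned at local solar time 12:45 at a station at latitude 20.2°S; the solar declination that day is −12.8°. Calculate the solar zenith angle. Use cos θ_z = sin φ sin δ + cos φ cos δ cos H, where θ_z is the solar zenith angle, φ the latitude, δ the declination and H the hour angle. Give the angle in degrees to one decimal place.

Hour angle H = 15° × (12.75 − 12) = 11.25°.
With φ = -20.2°, δ = -12.8°, H = 11.25°: sin φ sin δ = 0.0765, cos φ cos δ cos H = 0.8976, so cos θ_z = 0.9741.
θ_z = arccos(0.9741) = 13.07°.

13.1°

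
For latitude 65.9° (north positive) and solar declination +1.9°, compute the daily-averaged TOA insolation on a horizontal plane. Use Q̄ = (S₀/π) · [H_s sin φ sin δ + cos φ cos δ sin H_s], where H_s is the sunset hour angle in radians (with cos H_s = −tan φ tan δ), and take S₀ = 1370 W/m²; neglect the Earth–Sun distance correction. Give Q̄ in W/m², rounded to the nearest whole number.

199 W/m²

−tan φ tan δ = −(2.2355)(0.0332) = -0.0742; H_s = arccos(-0.0742) = 94.26°. In radians, H_s = 1.6451.
H_s sin φ sin δ = 1.6451 × 0.9128 × 0.0332 = 0.0499.
cos φ cos δ sin H_s = 0.4083 × 0.9995 × 0.9972 = 0.4070.
Q̄ = (1370/π) × (0.0499 + 0.4070) = 436.08 × 0.4569 = 199.24 W/m².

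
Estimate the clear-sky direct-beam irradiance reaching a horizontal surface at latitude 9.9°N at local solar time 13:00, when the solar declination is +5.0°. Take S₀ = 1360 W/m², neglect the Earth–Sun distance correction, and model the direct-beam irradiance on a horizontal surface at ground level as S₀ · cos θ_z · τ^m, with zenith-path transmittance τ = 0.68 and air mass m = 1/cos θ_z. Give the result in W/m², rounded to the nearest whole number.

Hour angle H = 15° × (13 − 12) = 15.00°.
cos θ_z = sin φ sin δ + cos φ cos δ cos H = (0.1719)(0.0872) + (0.9851)(0.9962)(0.9659) = 0.9629.
Air mass m = 1/cos θ_z = 1/0.9629 = 1.039; τ^m = 0.68^1.039 = 0.6698.
Surface direct beam = 1360 × 0.9629 × 0.6698 = 877.13 W/m².

877 W/m²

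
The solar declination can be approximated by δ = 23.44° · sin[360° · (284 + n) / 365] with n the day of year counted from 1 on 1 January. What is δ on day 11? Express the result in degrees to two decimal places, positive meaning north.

360 × (284 + 11) / 365 = 290.959°; sin(290.959°) = -0.9338.
δ = 23.44 × -0.9338 = -21.888° ≈ -21.89°.

-21.89°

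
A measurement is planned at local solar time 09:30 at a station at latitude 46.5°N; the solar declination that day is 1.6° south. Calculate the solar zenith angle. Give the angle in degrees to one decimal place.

Hour angle H = 15° × (9.5 − 12) = -37.50°.
With φ = 46.5°, δ = -1.6°, H = -37.50°: sin φ sin δ = -0.0203, cos φ cos δ cos H = 0.5459, so cos θ_z = 0.5256.
θ_z = arccos(0.5256) = 58.29°.

58.3°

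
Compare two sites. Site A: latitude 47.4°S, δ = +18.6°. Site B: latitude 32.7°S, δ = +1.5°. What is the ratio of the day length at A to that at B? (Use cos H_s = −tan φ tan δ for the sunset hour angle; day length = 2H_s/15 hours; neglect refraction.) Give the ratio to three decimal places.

A: H_s = arccos(−tan -47.4° · tan 18.6°) = 68.53°, so 2H_s/15 = 9.1373 h.
B: H_s = arccos(−tan -32.7° · tan 1.5°) = 89.04°, so 2H_s/15 = 11.8720 h.
Ratio A/B = 9.1373 / 11.8720 = 0.7697.

0.770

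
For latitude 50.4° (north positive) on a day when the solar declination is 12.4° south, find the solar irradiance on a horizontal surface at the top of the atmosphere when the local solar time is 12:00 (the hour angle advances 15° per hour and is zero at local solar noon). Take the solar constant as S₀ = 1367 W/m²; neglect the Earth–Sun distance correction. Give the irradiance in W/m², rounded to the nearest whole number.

625 W/m²

Hour angle H = 15° × (12 − 12) = 0.00°.
With φ = 50.4°, δ = -12.4°, H = 0.00°: sin φ sin δ = -0.1655, cos φ cos δ cos H = 0.6226, so cos θ_z = 0.4571.
Top-of-atmosphere irradiance = S₀ cos θ_z = 1367 × 0.4571 = 624.86 W/m².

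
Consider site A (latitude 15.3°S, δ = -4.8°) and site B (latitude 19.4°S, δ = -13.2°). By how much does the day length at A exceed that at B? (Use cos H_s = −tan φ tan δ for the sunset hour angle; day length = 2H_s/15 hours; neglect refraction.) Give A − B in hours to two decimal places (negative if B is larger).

A: H_s = arccos(−tan -15.3° · tan -4.8°) = 91.32°, so 2H_s/15 = 12.1760 h.
B: H_s = arccos(−tan -19.4° · tan -13.2°) = 94.74°, so 2H_s/15 = 12.6320 h.
A − B = 12.1760 − 12.6320 = -0.4560 h.

-0.46 h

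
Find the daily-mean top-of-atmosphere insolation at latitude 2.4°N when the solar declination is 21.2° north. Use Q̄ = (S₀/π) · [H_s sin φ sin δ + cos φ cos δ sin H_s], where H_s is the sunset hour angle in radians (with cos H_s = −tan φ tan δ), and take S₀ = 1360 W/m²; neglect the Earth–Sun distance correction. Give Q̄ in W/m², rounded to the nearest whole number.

The sunset hour angle satisfies cos H_s = −tan φ tan δ = -0.0163, giving H_s = 90.93°. In radians, H_s = 1.5870.
H_s sin φ sin δ = 1.5870 × 0.0419 × 0.3616 = 0.0240.
cos φ cos δ sin H_s = 0.9991 × 0.9323 × 0.9999 = 0.9314.
Q̄ = (1360/π) × (0.0240 + 0.9314) = 432.90 × 0.9554 = 413.59 W/m².

414 W/m²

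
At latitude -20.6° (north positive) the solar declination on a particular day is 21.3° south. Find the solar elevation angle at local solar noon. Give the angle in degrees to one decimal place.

At local solar noon the hour angle is zero, so the elevation is 90° − |φ − δ| = 90° − |-20.6° − (-21.3°)| = 90° − 0.7° = 89.3°.

89.3°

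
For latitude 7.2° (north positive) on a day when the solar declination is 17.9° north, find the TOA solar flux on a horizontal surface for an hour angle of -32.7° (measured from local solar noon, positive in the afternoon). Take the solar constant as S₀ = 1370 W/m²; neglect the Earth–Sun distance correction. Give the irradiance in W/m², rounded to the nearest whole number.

1141 W/m²

With φ = 7.2°, δ = 17.9°, H = -32.70°: sin φ sin δ = 0.0385, cos φ cos δ cos H = 0.7945, so cos θ_z = 0.8330.
Top-of-atmosphere irradiance = S₀ cos θ_z = 1370 × 0.8330 = 1141.21 W/m².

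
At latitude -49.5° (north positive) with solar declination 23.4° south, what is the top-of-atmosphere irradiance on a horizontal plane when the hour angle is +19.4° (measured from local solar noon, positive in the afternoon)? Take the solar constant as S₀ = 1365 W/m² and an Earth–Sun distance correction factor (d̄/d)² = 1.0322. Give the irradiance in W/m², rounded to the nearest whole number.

With φ = -49.5°, δ = -23.4°, H = 19.40°: sin φ sin δ = 0.3020, cos φ cos δ cos H = 0.5622, so cos θ_z = 0.8642.
Top-of-atmosphere irradiance = S₀ (d̄/d)² cos θ_z = 1365 × 1.0322 × 0.8642 = 1217.62 W/m².

1218 W/m²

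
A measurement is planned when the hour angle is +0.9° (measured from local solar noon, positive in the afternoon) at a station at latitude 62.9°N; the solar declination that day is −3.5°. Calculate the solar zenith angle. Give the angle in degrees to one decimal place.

66.4°

With φ = 62.9°, δ = -3.5°, H = 0.90°: sin φ sin δ = -0.0543, cos φ cos δ cos H = 0.4546, so cos θ_z = 0.4003.
θ_z = arccos(0.4003) = 66.40°.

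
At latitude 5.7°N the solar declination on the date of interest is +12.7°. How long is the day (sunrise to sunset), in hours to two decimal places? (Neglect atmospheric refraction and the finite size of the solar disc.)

−tan φ tan δ = −(0.0998)(0.2254) = -0.0225; H_s = arccos(-0.0225) = 91.29°.
Day length = 2 H_s / 15° h⁻¹ = 182.58° / 15 = 12.172 h.

12.17 hours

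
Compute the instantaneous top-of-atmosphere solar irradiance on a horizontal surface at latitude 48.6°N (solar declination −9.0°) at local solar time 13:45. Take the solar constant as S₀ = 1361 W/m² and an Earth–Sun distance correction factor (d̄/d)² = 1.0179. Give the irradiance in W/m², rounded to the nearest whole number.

Hour angle H = 15° × (13.75 − 12) = 26.25°.
cos θ_z = sin φ sin δ + cos φ cos δ cos H = (0.7501)(-0.1564) + (0.6613)(0.9877)(0.8969) = 0.4685.
Top-of-atmosphere irradiance = S₀ (d̄/d)² cos θ_z = 1361 × 1.0179 × 0.4685 = 649.04 W/m².

649 W/m²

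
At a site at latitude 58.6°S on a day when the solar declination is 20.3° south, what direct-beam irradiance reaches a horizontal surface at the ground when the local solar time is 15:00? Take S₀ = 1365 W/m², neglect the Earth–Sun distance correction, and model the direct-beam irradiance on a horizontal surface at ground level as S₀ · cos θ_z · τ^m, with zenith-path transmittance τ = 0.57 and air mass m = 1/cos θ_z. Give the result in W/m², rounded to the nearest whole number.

365 W/m²

Hour angle H = 15° × (15 − 12) = 45.00°.
cos θ_z = sin φ sin δ + cos φ cos δ cos H = (-0.8536)(-0.3469) + (0.5210)(0.9379)(0.7071) = 0.6416.
Air mass m = 1/cos θ_z = 1/0.6416 = 1.559; τ^m = 0.57^1.559 = 0.4163.
Surface direct beam = 1365 × 0.6416 × 0.4163 = 364.59 W/m².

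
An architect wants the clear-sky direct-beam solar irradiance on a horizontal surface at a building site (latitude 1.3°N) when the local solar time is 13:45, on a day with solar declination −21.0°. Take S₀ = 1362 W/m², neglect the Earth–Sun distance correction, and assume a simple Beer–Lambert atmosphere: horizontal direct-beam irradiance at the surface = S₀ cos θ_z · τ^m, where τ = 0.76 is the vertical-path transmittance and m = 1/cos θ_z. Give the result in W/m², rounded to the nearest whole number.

811 W/m²

Hour angle H = 15° × (13.75 − 12) = 26.25°.
cos θ_z = sin φ sin δ + cos φ cos δ cos H = (0.0227)(-0.3584) + (0.9997)(0.9336)(0.8969) = 0.8290.
Air mass m = 1/cos θ_z = 1/0.8290 = 1.206; τ^m = 0.76^1.206 = 0.7182.
Surface direct beam = 1362 × 0.8290 × 0.7182 = 810.92 W/m².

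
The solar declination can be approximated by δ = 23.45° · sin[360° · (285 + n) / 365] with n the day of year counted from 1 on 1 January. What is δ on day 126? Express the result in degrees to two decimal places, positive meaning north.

360 × (285 + 126) / 365 = 405.370°; sin(405.370°) = 0.7117.
δ = 23.45 × 0.7117 = 16.689° ≈ +16.69°.

+16.69°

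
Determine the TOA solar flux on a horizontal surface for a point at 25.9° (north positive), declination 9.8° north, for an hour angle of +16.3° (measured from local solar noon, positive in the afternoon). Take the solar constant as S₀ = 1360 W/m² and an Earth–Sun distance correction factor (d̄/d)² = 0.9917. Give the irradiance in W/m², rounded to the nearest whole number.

1248 W/m²

cos θ_z = sin(25.9°) sin(9.8°) + cos(25.9°) cos(9.8°) cos(16.30°) = 0.0743 + 0.8508 = 0.9251.
Top-of-atmosphere irradiance = S₀ (d̄/d)² cos θ_z = 1360 × 0.9917 × 0.9251 = 1247.69 W/m².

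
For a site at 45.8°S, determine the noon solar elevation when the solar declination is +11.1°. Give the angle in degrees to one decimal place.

33.1°

At local solar noon the hour angle is zero, so the elevation is 90° − |φ − δ| = 90° − |-45.8° − (11.1°)| = 90° − 56.9° = 33.1°.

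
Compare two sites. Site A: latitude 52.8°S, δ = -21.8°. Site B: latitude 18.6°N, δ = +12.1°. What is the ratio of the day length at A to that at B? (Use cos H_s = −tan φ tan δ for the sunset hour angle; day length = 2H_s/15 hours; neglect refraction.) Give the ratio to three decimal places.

1.294

A: H_s = arccos(−tan -52.8° · tan -21.8°) = 121.80°, so 2H_s/15 = 16.2400 h.
B: H_s = arccos(−tan 18.6° · tan 12.1°) = 94.14°, so 2H_s/15 = 12.5520 h.
Ratio A/B = 16.2400 / 12.5520 = 1.2938.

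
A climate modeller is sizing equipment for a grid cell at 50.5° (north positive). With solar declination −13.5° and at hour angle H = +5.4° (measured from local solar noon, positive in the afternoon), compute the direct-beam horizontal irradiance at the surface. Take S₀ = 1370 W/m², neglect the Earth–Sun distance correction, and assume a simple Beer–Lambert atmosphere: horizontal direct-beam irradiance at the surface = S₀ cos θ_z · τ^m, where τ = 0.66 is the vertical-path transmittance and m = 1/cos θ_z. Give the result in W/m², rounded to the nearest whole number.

cos θ_z = sin φ sin δ + cos φ cos δ cos H = (0.7716)(-0.2334) + (0.6361)(0.9724)(0.9956) = 0.4357.
Air mass m = 1/cos θ_z = 1/0.4357 = 2.295; τ^m = 0.66^2.295 = 0.3853.
Surface direct beam = 1370 × 0.4357 × 0.3853 = 229.99 W/m².

230 W/m²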